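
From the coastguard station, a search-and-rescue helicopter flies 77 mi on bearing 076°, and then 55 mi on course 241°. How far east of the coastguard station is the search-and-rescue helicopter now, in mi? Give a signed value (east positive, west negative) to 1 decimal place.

Leg 1 (076°, 77 mi): east 77 sin 76° = 74.71, north 77 cos 76° = 18.63
Leg 2 (241°, 55 mi): east 55 sin 241° = -48.10, north 55 cos 241° = -26.66
Net east component: 26.61 mi.

26.6 mi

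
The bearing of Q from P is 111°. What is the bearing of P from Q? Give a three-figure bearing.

Back-bearing = 111° + 180° = 291°.

291°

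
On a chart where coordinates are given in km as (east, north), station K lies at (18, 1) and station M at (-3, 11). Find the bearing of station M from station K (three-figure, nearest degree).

Δeast = -3 − 18 = -21.00; Δnorth = 11 − 1 = 10.00.
Bearing = atan2(Δeast, Δnorth) mod 360° = 295.46° ≈ 295°.

295°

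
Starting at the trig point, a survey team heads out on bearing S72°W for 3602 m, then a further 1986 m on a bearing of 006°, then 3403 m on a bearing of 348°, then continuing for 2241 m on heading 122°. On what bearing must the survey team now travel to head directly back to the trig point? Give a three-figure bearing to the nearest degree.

Leg 1 (S72°W, 3602 m): east 3602 sin 252° = -3425.71, north 3602 cos 252° = -1113.08
Leg 2 (006°, 1986 m): east 1986 sin 6° = 207.59, north 1986 cos 6° = 1975.12
Leg 3 (348°, 3403 m): east 3403 sin 348° = -707.52, north 3403 cos 348° = 3328.64
Leg 4 (122°, 2241 m): east 2241 sin 122° = 1900.48, north 2241 cos 122° = -1187.55
Net displacement: -2025.16 east, 3003.13 north. Direction back to start is (2025.16, -3003.13): bearing = atan2(2025.16, -3003.13) mod 360° = 146.01° ≈ 146°.

146°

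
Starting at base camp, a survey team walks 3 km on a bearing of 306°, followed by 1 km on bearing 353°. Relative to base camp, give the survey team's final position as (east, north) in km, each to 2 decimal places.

(-2.55, 2.76)

Leg 1 (306°, 3 km): east 3 sin 306° = -2.43, north 3 cos 306° = 1.76
Leg 2 (353°, 1 km): east 1 sin 353° = -0.12, north 1 cos 353° = 0.99
Summing: -2.55 km east, 2.76 km north → (-2.55, 2.76).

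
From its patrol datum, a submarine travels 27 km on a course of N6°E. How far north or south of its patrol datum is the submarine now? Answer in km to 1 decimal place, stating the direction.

26.9 km north

Leg 1 (N6°E, 27 km): east 27 sin 6° = 2.82, north 27 cos 6° = 26.85
Net north component: 26.85 km.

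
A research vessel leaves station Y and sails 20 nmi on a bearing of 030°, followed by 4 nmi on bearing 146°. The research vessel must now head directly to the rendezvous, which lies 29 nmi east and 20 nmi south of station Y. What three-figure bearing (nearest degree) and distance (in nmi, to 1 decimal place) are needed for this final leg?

Leg 1 (030°, 20 nmi): east 20 sin 30° = 10.00, north 20 cos 30° = 17.32
Leg 2 (146°, 4 nmi): east 4 sin 146° = 2.24, north 4 cos 146° = -3.32
Current position: (12.24, 14.00). Target: (29, -20). Remaining: Δeast = 16.76, Δnorth = -34.00.
Bearing = atan2(16.76, -34.00) mod 360° = 153.76°; distance = √((16.76)² + (-34.00)²) = 37.912 nmi.

154°, 37.9 nmi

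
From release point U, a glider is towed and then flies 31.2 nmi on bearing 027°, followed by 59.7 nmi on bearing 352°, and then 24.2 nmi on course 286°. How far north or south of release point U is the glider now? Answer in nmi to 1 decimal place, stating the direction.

93.6 nmi north

Leg 1 (027°, 31.2 nmi): east 31.2 sin 27° = 14.16, north 31.2 cos 27° = 27.80
Leg 2 (352°, 59.7 nmi): east 59.7 sin 352° = -8.31, north 59.7 cos 352° = 59.12
Leg 3 (286°, 24.2 nmi): east 24.2 sin 286° = -23.26, north 24.2 cos 286° = 6.67
Net north component: 93.59 nmi.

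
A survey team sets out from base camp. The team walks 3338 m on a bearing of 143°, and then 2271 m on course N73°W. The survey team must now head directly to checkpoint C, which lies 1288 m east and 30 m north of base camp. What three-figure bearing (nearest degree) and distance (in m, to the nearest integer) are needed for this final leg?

Leg 1 (143°, 3338 m): east 3338 sin 143° = 2008.86, north 3338 cos 143° = -2665.85
Leg 2 (N73°W, 2271 m): east 2271 sin 287° = -2171.77, north 2271 cos 287° = 663.98
Current position: (-162.91, -2001.87). Target: (1288, 30). Remaining: Δeast = 1450.91, Δnorth = 2031.87.
Bearing = atan2(1450.91, 2031.87) mod 360° = 35.53°; distance = √((1450.91)² + (2031.87)²) = 2496.724 m.

036°, 2497 m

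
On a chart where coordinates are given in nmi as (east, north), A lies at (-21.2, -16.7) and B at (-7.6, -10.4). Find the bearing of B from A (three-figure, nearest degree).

065°

Δeast = -7.6 − -21.2 = 13.60; Δnorth = -10.4 − -16.7 = 6.30.
Bearing = atan2(Δeast, Δnorth) mod 360° = 65.14° ≈ 065°.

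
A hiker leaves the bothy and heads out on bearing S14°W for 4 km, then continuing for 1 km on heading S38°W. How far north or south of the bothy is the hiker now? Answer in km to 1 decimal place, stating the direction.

4.7 km south

Leg 1 (S14°W, 4 km): east 4 sin 194° = -0.97, north 4 cos 194° = -3.88
Leg 2 (S38°W, 1 km): east 1 sin 218° = -0.62, north 1 cos 218° = -0.79
Net north component: -4.67 km.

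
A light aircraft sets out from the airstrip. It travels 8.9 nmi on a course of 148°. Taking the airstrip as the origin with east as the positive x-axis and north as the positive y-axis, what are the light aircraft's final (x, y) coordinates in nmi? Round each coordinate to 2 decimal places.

Leg 1 (148°, 8.9 nmi): east 8.9 sin 148° = 4.72, north 8.9 cos 148° = -7.55
Summing: 4.72 nmi east, -7.55 nmi north → (4.72, -7.55).

(4.72, -7.55)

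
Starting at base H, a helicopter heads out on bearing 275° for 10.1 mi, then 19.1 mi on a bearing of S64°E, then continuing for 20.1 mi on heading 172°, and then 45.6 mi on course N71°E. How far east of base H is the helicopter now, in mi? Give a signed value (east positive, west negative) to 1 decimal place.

Leg 1 (275°, 10.1 mi): east 10.1 sin 275° = -10.06, north 10.1 cos 275° = 0.88
Leg 2 (S64°E, 19.1 mi): east 19.1 sin 116° = 17.17, north 19.1 cos 116° = -8.37
Leg 3 (172°, 20.1 mi): east 20.1 sin 172° = 2.80, north 20.1 cos 172° = -19.90
Leg 4 (N71°E, 45.6 mi): east 45.6 sin 71° = 43.12, north 45.6 cos 71° = 14.85
Net east component: 53.02 mi.

53.0 mi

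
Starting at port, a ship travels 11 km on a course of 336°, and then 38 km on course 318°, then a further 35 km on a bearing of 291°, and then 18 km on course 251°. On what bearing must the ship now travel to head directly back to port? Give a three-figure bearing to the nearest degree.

Leg 1 (336°, 11 km): east 11 sin 336° = -4.47, north 11 cos 336° = 10.05
Leg 2 (318°, 38 km): east 38 sin 318° = -25.43, north 38 cos 318° = 28.24
Leg 3 (291°, 35 km): east 35 sin 291° = -32.68, north 35 cos 291° = 12.54
Leg 4 (251°, 18 km): east 18 sin 251° = -17.02, north 18 cos 251° = -5.86
Net displacement: -79.60 east, 44.97 north. Direction back to start is (79.60, -44.97): bearing = atan2(79.60, -44.97) mod 360° = 119.47° ≈ 119°.

119°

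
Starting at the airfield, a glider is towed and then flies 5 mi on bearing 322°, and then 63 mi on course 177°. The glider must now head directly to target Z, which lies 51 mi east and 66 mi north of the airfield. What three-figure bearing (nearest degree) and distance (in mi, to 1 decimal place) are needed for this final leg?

Leg 1 (322°, 5 mi): east 5 sin 322° = -3.08, north 5 cos 322° = 3.94
Leg 2 (177°, 63 mi): east 63 sin 177° = 3.30, north 63 cos 177° = -62.91
Current position: (0.22, -58.97). Target: (51, 66). Remaining: Δeast = 50.78, Δnorth = 124.97.
Bearing = atan2(50.78, 124.97) mod 360° = 22.11°; distance = √((50.78)² + (124.97)²) = 134.897 mi.

022°, 134.9 mi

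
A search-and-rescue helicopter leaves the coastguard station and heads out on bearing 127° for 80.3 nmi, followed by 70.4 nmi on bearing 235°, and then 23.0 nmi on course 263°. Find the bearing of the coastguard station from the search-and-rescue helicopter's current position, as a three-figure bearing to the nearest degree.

010°

Leg 1 (127°, 80.3 nmi): east 80.3 sin 127° = 64.13, north 80.3 cos 127° = -48.33
Leg 2 (235°, 70.4 nmi): east 70.4 sin 235° = -57.67, north 70.4 cos 235° = -40.38
Leg 3 (263°, 23.0 nmi): east 23.0 sin 263° = -22.83, north 23.0 cos 263° = -2.80
Net displacement: -16.37 east, -91.51 north. Direction back to start is (16.37, 91.51): bearing = atan2(16.37, 91.51) mod 360° = 10.14° ≈ 010°.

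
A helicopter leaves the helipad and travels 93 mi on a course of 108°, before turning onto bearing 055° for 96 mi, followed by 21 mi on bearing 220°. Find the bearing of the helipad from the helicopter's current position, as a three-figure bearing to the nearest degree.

Leg 1 (108°, 93 mi): east 93 sin 108° = 88.45, north 93 cos 108° = -28.74
Leg 2 (055°, 96 mi): east 96 sin 55° = 78.64, north 96 cos 55° = 55.06
Leg 3 (220°, 21 mi): east 21 sin 220° = -13.50, north 21 cos 220° = -16.09
Net displacement: 153.59 east, 10.24 north. Direction back to start is (-153.59, -10.24): bearing = atan2(-153.59, -10.24) mod 360° = 266.19° ≈ 266°.

266°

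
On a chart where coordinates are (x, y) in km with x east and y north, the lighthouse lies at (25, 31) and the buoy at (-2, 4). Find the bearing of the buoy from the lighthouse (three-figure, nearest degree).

225°

Δeast = -2 − 25 = -27.00; Δnorth = 4 − 31 = -27.00.
Bearing = atan2(Δeast, Δnorth) mod 360° = 225.00° ≈ 225°.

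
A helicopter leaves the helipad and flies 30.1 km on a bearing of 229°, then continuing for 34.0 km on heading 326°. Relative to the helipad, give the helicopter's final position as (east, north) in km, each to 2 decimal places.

Leg 1 (229°, 30.1 km): east 30.1 sin 229° = -22.72, north 30.1 cos 229° = -19.75
Leg 2 (326°, 34.0 km): east 34.0 sin 326° = -19.01, north 34.0 cos 326° = 28.19
Summing: -41.73 km east, 8.44 km north → (-41.73, 8.44).

(-41.73, 8.44)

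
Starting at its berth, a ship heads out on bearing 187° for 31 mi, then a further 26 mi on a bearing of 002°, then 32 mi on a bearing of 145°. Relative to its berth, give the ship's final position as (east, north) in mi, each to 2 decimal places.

Leg 1 (187°, 31 mi): east 31 sin 187° = -3.78, north 31 cos 187° = -30.77
Leg 2 (002°, 26 mi): east 26 sin 2° = 0.91, north 26 cos 2° = 25.98
Leg 3 (145°, 32 mi): east 32 sin 145° = 18.35, north 32 cos 145° = -26.21
Summing: 15.48 mi east, -31.00 mi north → (15.48, -31.00).

(15.48, -31.00)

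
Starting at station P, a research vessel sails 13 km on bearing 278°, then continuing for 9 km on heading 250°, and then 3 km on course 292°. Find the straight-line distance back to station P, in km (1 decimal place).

24.1 km

Leg 1 (278°, 13 km): east 13 sin 278° = -12.87, north 13 cos 278° = 1.81
Leg 2 (250°, 9 km): east 9 sin 250° = -8.46, north 9 cos 250° = -3.08
Leg 3 (292°, 3 km): east 3 sin 292° = -2.78, north 3 cos 292° = 1.12
Net: -24.11 east, -0.15 north. Distance = √((-24.11)² + (-0.15)²) = 24.113 km.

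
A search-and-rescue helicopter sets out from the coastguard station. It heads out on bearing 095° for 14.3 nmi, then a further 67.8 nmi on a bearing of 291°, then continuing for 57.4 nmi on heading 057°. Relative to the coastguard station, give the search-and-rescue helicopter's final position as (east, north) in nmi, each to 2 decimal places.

Leg 1 (095°, 14.3 nmi): east 14.3 sin 95° = 14.25, north 14.3 cos 95° = -1.25
Leg 2 (291°, 67.8 nmi): east 67.8 sin 291° = -63.30, north 67.8 cos 291° = 24.30
Leg 3 (057°, 57.4 nmi): east 57.4 sin 57° = 48.14, north 57.4 cos 57° = 31.26
Summing: -0.91 nmi east, 54.31 nmi north → (-0.91, 54.31).

(-0.91, 54.31)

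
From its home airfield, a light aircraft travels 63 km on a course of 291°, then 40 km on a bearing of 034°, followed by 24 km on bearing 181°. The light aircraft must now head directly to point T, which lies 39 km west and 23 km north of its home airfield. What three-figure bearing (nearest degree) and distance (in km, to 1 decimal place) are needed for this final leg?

Leg 1 (291°, 63 km): east 63 sin 291° = -58.82, north 63 cos 291° = 22.58
Leg 2 (034°, 40 km): east 40 sin 34° = 22.37, north 40 cos 34° = 33.16
Leg 3 (181°, 24 km): east 24 sin 181° = -0.42, north 24 cos 181° = -24.00
Current position: (-36.87, 31.74). Target: (-39, 23). Remaining: Δeast = -2.13, Δnorth = -8.74.
Bearing = atan2(-2.13, -8.74) mod 360° = 193.71°; distance = √((-2.13)² + (-8.74)²) = 8.999 km.

194°, 9.0 km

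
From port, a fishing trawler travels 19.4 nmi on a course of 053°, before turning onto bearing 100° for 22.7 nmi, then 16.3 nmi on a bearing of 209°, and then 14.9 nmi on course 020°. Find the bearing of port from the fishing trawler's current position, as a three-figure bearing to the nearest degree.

Leg 1 (053°, 19.4 nmi): east 19.4 sin 53° = 15.49, north 19.4 cos 53° = 11.68
Leg 2 (100°, 22.7 nmi): east 22.7 sin 100° = 22.36, north 22.7 cos 100° = -3.94
Leg 3 (209°, 16.3 nmi): east 16.3 sin 209° = -7.90, north 16.3 cos 209° = -14.26
Leg 4 (020°, 14.9 nmi): east 14.9 sin 20° = 5.10, north 14.9 cos 20° = 14.00
Net displacement: 35.04 east, 7.48 north. Direction back to start is (-35.04, -7.48): bearing = atan2(-35.04, -7.48) mod 360° = 257.95° ≈ 258°.

258°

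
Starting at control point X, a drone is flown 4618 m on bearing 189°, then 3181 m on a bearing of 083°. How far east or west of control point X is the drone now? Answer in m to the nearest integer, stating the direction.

2435 m east

Leg 1 (189°, 4618 m): east 4618 sin 189° = -722.41, north 4618 cos 189° = -4561.14
Leg 2 (083°, 3181 m): east 3181 sin 83° = 3157.29, north 3181 cos 83° = 387.67
Net east component: 2434.87 m.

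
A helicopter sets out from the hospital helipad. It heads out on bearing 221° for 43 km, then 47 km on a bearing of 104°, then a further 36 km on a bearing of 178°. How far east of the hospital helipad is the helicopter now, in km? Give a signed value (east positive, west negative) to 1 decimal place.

18.6 km

Leg 1 (221°, 43 km): east 43 sin 221° = -28.21, north 43 cos 221° = -32.45
Leg 2 (104°, 47 km): east 47 sin 104° = 45.60, north 47 cos 104° = -11.37
Leg 3 (178°, 36 km): east 36 sin 178° = 1.26, north 36 cos 178° = -35.98
Net east component: 18.65 km.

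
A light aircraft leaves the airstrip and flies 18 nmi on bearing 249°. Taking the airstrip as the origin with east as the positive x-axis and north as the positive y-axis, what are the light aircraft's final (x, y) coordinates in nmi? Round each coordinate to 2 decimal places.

(-16.80, -6.45)

Leg 1 (249°, 18 nmi): east 18 sin 249° = -16.80, north 18 cos 249° = -6.45
Summing: -16.80 nmi east, -6.45 nmi north → (-16.80, -6.45).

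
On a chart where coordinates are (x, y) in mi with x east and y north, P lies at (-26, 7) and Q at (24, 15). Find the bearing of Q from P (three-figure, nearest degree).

Δeast = 24 − -26 = 50.00; Δnorth = 15 − 7 = 8.00.
Bearing = atan2(Δeast, Δnorth) mod 360° = 80.91° ≈ 081°.

081°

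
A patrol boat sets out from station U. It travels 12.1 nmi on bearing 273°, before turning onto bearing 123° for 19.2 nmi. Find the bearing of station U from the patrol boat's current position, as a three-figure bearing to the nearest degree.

338°

Leg 1 (273°, 12.1 nmi): east 12.1 sin 273° = -12.08, north 12.1 cos 273° = 0.63
Leg 2 (123°, 19.2 nmi): east 19.2 sin 123° = 16.10, north 19.2 cos 123° = -10.46
Net displacement: 4.02 east, -9.82 north. Direction back to start is (-4.02, 9.82): bearing = atan2(-4.02, 9.82) mod 360° = 337.75° ≈ 338°.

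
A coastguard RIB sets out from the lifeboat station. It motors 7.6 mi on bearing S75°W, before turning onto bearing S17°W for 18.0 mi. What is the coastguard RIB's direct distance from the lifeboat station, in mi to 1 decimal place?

Leg 1 (S75°W, 7.6 mi): east 7.6 sin 255° = -7.34, north 7.6 cos 255° = -1.97
Leg 2 (S17°W, 18.0 mi): east 18.0 sin 197° = -5.26, north 18.0 cos 197° = -17.21
Net: -12.60 east, -19.18 north. Distance = √((-12.60)² + (-19.18)²) = 22.951 mi.

23.0 mi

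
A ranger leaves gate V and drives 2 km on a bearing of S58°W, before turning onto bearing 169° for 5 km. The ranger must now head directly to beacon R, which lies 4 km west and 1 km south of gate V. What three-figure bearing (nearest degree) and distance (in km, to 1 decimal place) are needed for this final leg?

Leg 1 (S58°W, 2 km): east 2 sin 238° = -1.70, north 2 cos 238° = -1.06
Leg 2 (169°, 5 km): east 5 sin 169° = 0.95, north 5 cos 169° = -4.91
Current position: (-0.74, -5.97). Target: (-4, -1). Remaining: Δeast = -3.26, Δnorth = 4.97.
Bearing = atan2(-3.26, 4.97) mod 360° = 326.74°; distance = √((-3.26)² + (4.97)²) = 5.941 km.

327°, 5.9 km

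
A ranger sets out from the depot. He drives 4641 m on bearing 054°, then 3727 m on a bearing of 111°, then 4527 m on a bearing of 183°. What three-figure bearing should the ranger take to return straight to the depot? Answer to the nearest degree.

294°

Leg 1 (054°, 4641 m): east 4641 sin 54° = 3754.65, north 4641 cos 54° = 2727.91
Leg 2 (111°, 3727 m): east 3727 sin 111° = 3479.45, north 3727 cos 111° = -1335.64
Leg 3 (183°, 4527 m): east 4527 sin 183° = -236.92, north 4527 cos 183° = -4520.80
Net displacement: 6997.18 east, -3128.52 north. Direction back to start is (-6997.18, 3128.52): bearing = atan2(-6997.18, 3128.52) mod 360° = 294.09° ≈ 294°.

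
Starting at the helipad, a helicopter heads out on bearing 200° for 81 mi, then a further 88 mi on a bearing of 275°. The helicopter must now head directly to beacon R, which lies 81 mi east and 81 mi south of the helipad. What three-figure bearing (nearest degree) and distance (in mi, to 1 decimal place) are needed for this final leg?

Leg 1 (200°, 81 mi): east 81 sin 200° = -27.70, north 81 cos 200° = -76.12
Leg 2 (275°, 88 mi): east 88 sin 275° = -87.67, north 88 cos 275° = 7.67
Current position: (-115.37, -68.45). Target: (81, -81). Remaining: Δeast = 196.37, Δnorth = -12.55.
Bearing = atan2(196.37, -12.55) mod 360° = 93.66°; distance = √((196.37)² + (-12.55)²) = 196.770 mi.

094°, 196.8 mi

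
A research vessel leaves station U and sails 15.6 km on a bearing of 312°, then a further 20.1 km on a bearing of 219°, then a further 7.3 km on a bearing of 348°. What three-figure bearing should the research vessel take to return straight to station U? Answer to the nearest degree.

Leg 1 (312°, 15.6 km): east 15.6 sin 312° = -11.59, north 15.6 cos 312° = 10.44
Leg 2 (219°, 20.1 km): east 20.1 sin 219° = -12.65, north 20.1 cos 219° = -15.62
Leg 3 (348°, 7.3 km): east 7.3 sin 348° = -1.52, north 7.3 cos 348° = 7.14
Net displacement: -25.76 east, 1.96 north. Direction back to start is (25.76, -1.96): bearing = atan2(25.76, -1.96) mod 360° = 94.35° ≈ 094°.

094°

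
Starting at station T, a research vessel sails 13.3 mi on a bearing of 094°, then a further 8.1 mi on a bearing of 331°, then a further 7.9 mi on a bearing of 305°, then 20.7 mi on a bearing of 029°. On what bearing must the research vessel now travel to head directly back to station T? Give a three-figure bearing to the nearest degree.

Leg 1 (094°, 13.3 mi): east 13.3 sin 94° = 13.27, north 13.3 cos 94° = -0.93
Leg 2 (331°, 8.1 mi): east 8.1 sin 331° = -3.93, north 8.1 cos 331° = 7.08
Leg 3 (305°, 7.9 mi): east 7.9 sin 305° = -6.47, north 7.9 cos 305° = 4.53
Leg 4 (029°, 20.7 mi): east 20.7 sin 29° = 10.04, north 20.7 cos 29° = 18.10
Net displacement: 12.90 east, 28.79 north. Direction back to start is (-12.90, -28.79): bearing = atan2(-12.90, -28.79) mod 360° = 204.14° ≈ 204°.

204°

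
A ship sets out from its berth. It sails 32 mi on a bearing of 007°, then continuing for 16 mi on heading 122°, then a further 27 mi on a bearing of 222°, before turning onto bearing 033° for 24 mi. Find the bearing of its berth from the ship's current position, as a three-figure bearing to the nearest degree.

208°

Leg 1 (007°, 32 mi): east 32 sin 7° = 3.90, north 32 cos 7° = 31.76
Leg 2 (122°, 16 mi): east 16 sin 122° = 13.57, north 16 cos 122° = -8.48
Leg 3 (222°, 27 mi): east 27 sin 222° = -18.07, north 27 cos 222° = -20.06
Leg 4 (033°, 24 mi): east 24 sin 33° = 13.07, north 24 cos 33° = 20.13
Net displacement: 12.47 east, 23.35 north. Direction back to start is (-12.47, -23.35): bearing = atan2(-12.47, -23.35) mod 360° = 208.11° ≈ 208°.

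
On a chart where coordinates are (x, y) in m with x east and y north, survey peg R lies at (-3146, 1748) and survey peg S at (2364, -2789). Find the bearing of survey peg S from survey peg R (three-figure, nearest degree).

129°

Δeast = 2364 − -3146 = 5510.00; Δnorth = -2789 − 1748 = -4537.00.
Bearing = atan2(Δeast, Δnorth) mod 360° = 129.47° ≈ 129°.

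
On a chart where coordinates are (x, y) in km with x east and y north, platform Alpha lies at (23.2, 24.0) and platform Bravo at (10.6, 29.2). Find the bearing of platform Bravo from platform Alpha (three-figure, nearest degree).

Δeast = 10.6 − 23.2 = -12.60; Δnorth = 29.2 − 24.0 = 5.20.
Bearing = atan2(Δeast, Δnorth) mod 360° = 292.43° ≈ 292°.

292°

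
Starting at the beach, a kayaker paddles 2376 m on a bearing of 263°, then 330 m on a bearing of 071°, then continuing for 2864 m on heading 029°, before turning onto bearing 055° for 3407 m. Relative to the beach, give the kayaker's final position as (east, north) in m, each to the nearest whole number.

Leg 1 (263°, 2376 m): east 2376 sin 263° = -2358.29, north 2376 cos 263° = -289.56
Leg 2 (071°, 330 m): east 330 sin 71° = 312.02, north 330 cos 71° = 107.44
Leg 3 (029°, 2864 m): east 2864 sin 29° = 1388.49, north 2864 cos 29° = 2504.91
Leg 4 (055°, 3407 m): east 3407 sin 55° = 2790.85, north 3407 cos 55° = 1954.17
Summing: 2133.08 m east, 4276.96 m north → (2133, 4277).

(2133, 4277)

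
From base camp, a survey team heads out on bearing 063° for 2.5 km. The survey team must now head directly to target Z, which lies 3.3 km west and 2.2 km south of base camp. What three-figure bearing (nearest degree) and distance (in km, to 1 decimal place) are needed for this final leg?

239°, 6.5 km

Leg 1 (063°, 2.5 km): east 2.5 sin 63° = 2.23, north 2.5 cos 63° = 1.13
Current position: (2.23, 1.13). Target: (-3.3, -2.2). Remaining: Δeast = -5.53, Δnorth = -3.33.
Bearing = atan2(-5.53, -3.33) mod 360° = 238.90°; distance = √((-5.53)² + (-3.33)²) = 6.456 km.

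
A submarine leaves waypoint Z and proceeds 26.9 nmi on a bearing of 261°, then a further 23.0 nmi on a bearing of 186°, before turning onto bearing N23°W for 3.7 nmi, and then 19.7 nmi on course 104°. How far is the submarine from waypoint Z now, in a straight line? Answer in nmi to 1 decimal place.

Leg 1 (261°, 26.9 nmi): east 26.9 sin 261° = -26.57, north 26.9 cos 261° = -4.21
Leg 2 (186°, 23.0 nmi): east 23.0 sin 186° = -2.40, north 23.0 cos 186° = -22.87
Leg 3 (N23°W, 3.7 nmi): east 3.7 sin 337° = -1.45, north 3.7 cos 337° = 3.41
Leg 4 (104°, 19.7 nmi): east 19.7 sin 104° = 19.11, north 19.7 cos 104° = -4.77
Net: -11.30 east, -28.44 north. Distance = √((-11.30)² + (-28.44)²) = 30.606 nmi.

30.6 nmi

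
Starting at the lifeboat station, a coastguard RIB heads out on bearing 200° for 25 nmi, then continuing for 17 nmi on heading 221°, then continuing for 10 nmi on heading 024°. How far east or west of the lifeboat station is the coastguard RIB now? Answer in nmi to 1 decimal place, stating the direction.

Leg 1 (200°, 25 nmi): east 25 sin 200° = -8.55, north 25 cos 200° = -23.49
Leg 2 (221°, 17 nmi): east 17 sin 221° = -11.15, north 17 cos 221° = -12.83
Leg 3 (024°, 10 nmi): east 10 sin 24° = 4.07, north 10 cos 24° = 9.14
Net east component: -15.64 nmi.

15.6 nmi west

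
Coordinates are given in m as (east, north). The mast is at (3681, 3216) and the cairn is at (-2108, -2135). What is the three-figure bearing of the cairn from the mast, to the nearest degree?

Δeast = -2108 − 3681 = -5789.00; Δnorth = -2135 − 3216 = -5351.00.
Bearing = atan2(Δeast, Δnorth) mod 360° = 227.25° ≈ 227°.

227°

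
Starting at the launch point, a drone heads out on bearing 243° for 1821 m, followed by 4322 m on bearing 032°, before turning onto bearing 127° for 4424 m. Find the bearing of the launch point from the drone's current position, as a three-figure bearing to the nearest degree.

Leg 1 (243°, 1821 m): east 1821 sin 243° = -1622.52, north 1821 cos 243° = -826.72
Leg 2 (032°, 4322 m): east 4322 sin 32° = 2290.31, north 4322 cos 32° = 3665.26
Leg 3 (127°, 4424 m): east 4424 sin 127° = 3533.16, north 4424 cos 127° = -2662.43
Net displacement: 4200.95 east, 176.12 north. Direction back to start is (-4200.95, -176.12): bearing = atan2(-4200.95, -176.12) mod 360° = 267.60° ≈ 268°.

268°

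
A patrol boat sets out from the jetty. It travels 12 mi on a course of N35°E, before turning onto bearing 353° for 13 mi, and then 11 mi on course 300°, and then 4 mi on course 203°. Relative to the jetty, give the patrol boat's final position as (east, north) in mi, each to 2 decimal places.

Leg 1 (N35°E, 12 mi): east 12 sin 35° = 6.88, north 12 cos 35° = 9.83
Leg 2 (353°, 13 mi): east 13 sin 353° = -1.58, north 13 cos 353° = 12.90
Leg 3 (300°, 11 mi): east 11 sin 300° = -9.53, north 11 cos 300° = 5.50
Leg 4 (203°, 4 mi): east 4 sin 203° = -1.56, north 4 cos 203° = -3.68
Summing: -5.79 mi east, 24.55 mi north → (-5.79, 24.55).

(-5.79, 24.55)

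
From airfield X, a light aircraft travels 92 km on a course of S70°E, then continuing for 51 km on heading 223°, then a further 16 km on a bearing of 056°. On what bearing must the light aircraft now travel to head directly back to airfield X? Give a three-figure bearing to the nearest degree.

313°

Leg 1 (S70°E, 92 km): east 92 sin 110° = 86.45, north 92 cos 110° = -31.47
Leg 2 (223°, 51 km): east 51 sin 223° = -34.78, north 51 cos 223° = -37.30
Leg 3 (056°, 16 km): east 16 sin 56° = 13.26, north 16 cos 56° = 8.95
Net displacement: 64.93 east, -59.82 north. Direction back to start is (-64.93, 59.82): bearing = atan2(-64.93, 59.82) mod 360° = 312.65° ≈ 313°.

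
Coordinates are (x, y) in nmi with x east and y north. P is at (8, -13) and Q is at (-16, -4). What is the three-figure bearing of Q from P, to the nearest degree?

291°

Δeast = -16 − 8 = -24.00; Δnorth = -4 − -13 = 9.00.
Bearing = atan2(Δeast, Δnorth) mod 360° = 290.56° ≈ 291°.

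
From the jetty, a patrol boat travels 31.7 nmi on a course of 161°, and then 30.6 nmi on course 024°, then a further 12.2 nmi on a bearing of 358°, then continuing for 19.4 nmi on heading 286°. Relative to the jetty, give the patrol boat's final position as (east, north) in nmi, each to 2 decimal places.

Leg 1 (161°, 31.7 nmi): east 31.7 sin 161° = 10.32, north 31.7 cos 161° = -29.97
Leg 2 (024°, 30.6 nmi): east 30.6 sin 24° = 12.45, north 30.6 cos 24° = 27.95
Leg 3 (358°, 12.2 nmi): east 12.2 sin 358° = -0.43, north 12.2 cos 358° = 12.19
Leg 4 (286°, 19.4 nmi): east 19.4 sin 286° = -18.65, north 19.4 cos 286° = 5.35
Summing: 3.69 nmi east, 15.52 nmi north → (3.69, 15.52).

(3.69, 15.52)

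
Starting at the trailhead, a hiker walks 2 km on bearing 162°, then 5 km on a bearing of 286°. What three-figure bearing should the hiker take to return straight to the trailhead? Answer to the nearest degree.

083°

Leg 1 (162°, 2 km): east 2 sin 162° = 0.62, north 2 cos 162° = -1.90
Leg 2 (286°, 5 km): east 5 sin 286° = -4.81, north 5 cos 286° = 1.38
Net displacement: -4.19 east, -0.52 north. Direction back to start is (4.19, 0.52): bearing = atan2(4.19, 0.52) mod 360° = 82.87° ≈ 083°.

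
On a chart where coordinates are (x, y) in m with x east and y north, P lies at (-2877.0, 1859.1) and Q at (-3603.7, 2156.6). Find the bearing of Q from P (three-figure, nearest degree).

Δeast = -3603.7 − -2877.0 = -726.70; Δnorth = 2156.6 − 1859.1 = 297.50.
Bearing = atan2(Δeast, Δnorth) mod 360° = 292.26° ≈ 292°.

292°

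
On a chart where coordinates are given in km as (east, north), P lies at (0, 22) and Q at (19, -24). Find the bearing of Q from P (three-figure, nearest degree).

Δeast = 19 − 0 = 19.00; Δnorth = -24 − 22 = -46.00.
Bearing = atan2(Δeast, Δnorth) mod 360° = 157.56° ≈ 158°.

158°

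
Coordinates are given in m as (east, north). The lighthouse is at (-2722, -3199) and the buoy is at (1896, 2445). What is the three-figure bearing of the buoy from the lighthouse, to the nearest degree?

Δeast = 1896 − -2722 = 4618.00; Δnorth = 2445 − -3199 = 5644.00.
Bearing = atan2(Δeast, Δnorth) mod 360° = 39.29° ≈ 039°.

039°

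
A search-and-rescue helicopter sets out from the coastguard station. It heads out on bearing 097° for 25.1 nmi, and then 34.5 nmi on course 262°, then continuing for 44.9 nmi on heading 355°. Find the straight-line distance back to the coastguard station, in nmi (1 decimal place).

39.1 nmi

Leg 1 (097°, 25.1 nmi): east 25.1 sin 97° = 24.91, north 25.1 cos 97° = -3.06
Leg 2 (262°, 34.5 nmi): east 34.5 sin 262° = -34.16, north 34.5 cos 262° = -4.80
Leg 3 (355°, 44.9 nmi): east 44.9 sin 355° = -3.91, north 44.9 cos 355° = 44.73
Net: -13.16 east, 36.87 north. Distance = √((-13.16)² + (36.87)²) = 39.149 nmi.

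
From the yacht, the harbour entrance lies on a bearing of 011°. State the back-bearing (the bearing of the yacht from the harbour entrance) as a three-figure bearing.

Back-bearing = 011° + 180° = 191°.

191°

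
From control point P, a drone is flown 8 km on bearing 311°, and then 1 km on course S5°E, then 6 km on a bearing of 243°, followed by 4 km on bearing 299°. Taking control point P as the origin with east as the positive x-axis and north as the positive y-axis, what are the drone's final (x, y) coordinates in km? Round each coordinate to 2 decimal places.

(-14.80, 3.47)

Leg 1 (311°, 8 km): east 8 sin 311° = -6.04, north 8 cos 311° = 5.25
Leg 2 (S5°E, 1 km): east 1 sin 175° = 0.09, north 1 cos 175° = -1.00
Leg 3 (243°, 6 km): east 6 sin 243° = -5.35, north 6 cos 243° = -2.72
Leg 4 (299°, 4 km): east 4 sin 299° = -3.50, north 4 cos 299° = 1.94
Summing: -14.80 km east, 3.47 km north → (-14.80, 3.47).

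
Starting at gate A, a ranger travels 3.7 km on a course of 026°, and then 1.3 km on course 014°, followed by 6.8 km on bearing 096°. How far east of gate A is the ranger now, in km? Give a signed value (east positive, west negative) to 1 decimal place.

8.7 km

Leg 1 (026°, 3.7 km): east 3.7 sin 26° = 1.62, north 3.7 cos 26° = 3.33
Leg 2 (014°, 1.3 km): east 1.3 sin 14° = 0.31, north 1.3 cos 14° = 1.26
Leg 3 (096°, 6.8 km): east 6.8 sin 96° = 6.76, north 6.8 cos 96° = -0.71
Net east component: 8.70 km.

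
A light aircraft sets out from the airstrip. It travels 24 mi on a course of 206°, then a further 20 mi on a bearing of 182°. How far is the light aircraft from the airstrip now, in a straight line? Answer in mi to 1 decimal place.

Leg 1 (206°, 24 mi): east 24 sin 206° = -10.52, north 24 cos 206° = -21.57
Leg 2 (182°, 20 mi): east 20 sin 182° = -0.70, north 20 cos 182° = -19.99
Net: -11.22 east, -41.56 north. Distance = √((-11.22)² + (-41.56)²) = 43.047 mi.

43.0 mi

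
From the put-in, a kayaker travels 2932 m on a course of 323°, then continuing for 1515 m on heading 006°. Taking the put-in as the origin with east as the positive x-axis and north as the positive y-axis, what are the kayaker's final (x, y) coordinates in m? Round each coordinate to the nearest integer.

Leg 1 (323°, 2932 m): east 2932 sin 323° = -1764.52, north 2932 cos 323° = 2341.60
Leg 2 (006°, 1515 m): east 1515 sin 6° = 158.36, north 1515 cos 6° = 1506.70
Summing: -1606.16 m east, 3848.30 m north → (-1606, 3848).

(-1606, 3848)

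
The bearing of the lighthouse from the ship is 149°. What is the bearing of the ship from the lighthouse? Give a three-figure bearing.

Back-bearing = 149° + 180° = 329°.

329°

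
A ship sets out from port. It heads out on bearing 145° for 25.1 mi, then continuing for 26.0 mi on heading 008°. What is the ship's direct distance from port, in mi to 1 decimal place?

Leg 1 (145°, 25.1 mi): east 25.1 sin 145° = 14.40, north 25.1 cos 145° = -20.56
Leg 2 (008°, 26.0 mi): east 26.0 sin 8° = 3.62, north 26.0 cos 8° = 25.75
Net: 18.02 east, 5.19 north. Distance = √((18.02)² + (5.19)²) = 18.747 mi.

18.7 mi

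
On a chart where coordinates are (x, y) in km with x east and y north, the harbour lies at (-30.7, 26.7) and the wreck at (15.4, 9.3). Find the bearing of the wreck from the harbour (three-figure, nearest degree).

Δeast = 15.4 − -30.7 = 46.10; Δnorth = 9.3 − 26.7 = -17.40.
Bearing = atan2(Δeast, Δnorth) mod 360° = 110.68° ≈ 111°.

111°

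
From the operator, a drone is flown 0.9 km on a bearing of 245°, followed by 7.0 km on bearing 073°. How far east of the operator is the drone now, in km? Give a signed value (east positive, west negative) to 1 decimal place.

Leg 1 (245°, 0.9 km): east 0.9 sin 245° = -0.82, north 0.9 cos 245° = -0.38
Leg 2 (073°, 7.0 km): east 7.0 sin 73° = 6.69, north 7.0 cos 73° = 2.05
Net east component: 5.88 km.

5.9 km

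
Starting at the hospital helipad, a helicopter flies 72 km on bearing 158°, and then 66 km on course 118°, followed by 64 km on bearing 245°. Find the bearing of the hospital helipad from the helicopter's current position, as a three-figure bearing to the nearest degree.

348°

Leg 1 (158°, 72 km): east 72 sin 158° = 26.97, north 72 cos 158° = -66.76
Leg 2 (118°, 66 km): east 66 sin 118° = 58.27, north 66 cos 118° = -30.99
Leg 3 (245°, 64 km): east 64 sin 245° = -58.00, north 64 cos 245° = -27.05
Net displacement: 27.24 east, -124.79 north. Direction back to start is (-27.24, 124.79): bearing = atan2(-27.24, 124.79) mod 360° = 347.69° ≈ 348°.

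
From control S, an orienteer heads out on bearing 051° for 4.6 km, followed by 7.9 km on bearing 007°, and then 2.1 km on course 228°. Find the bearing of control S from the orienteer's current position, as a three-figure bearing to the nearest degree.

Leg 1 (051°, 4.6 km): east 4.6 sin 51° = 3.57, north 4.6 cos 51° = 2.89
Leg 2 (007°, 7.9 km): east 7.9 sin 7° = 0.96, north 7.9 cos 7° = 7.84
Leg 3 (228°, 2.1 km): east 2.1 sin 228° = -1.56, north 2.1 cos 228° = -1.41
Net displacement: 2.98 east, 9.33 north. Direction back to start is (-2.98, -9.33): bearing = atan2(-2.98, -9.33) mod 360° = 197.70° ≈ 198°.

198°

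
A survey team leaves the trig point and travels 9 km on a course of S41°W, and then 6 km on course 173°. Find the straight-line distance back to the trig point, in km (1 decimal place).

13.8 km

Leg 1 (S41°W, 9 km): east 9 sin 221° = -5.90, north 9 cos 221° = -6.79
Leg 2 (173°, 6 km): east 6 sin 173° = 0.73, north 6 cos 173° = -5.96
Net: -5.17 east, -12.75 north. Distance = √((-5.17)² + (-12.75)²) = 13.757 km.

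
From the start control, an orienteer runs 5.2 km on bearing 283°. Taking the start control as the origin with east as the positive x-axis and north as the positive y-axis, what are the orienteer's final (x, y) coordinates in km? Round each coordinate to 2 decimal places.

Leg 1 (283°, 5.2 km): east 5.2 sin 283° = -5.07, north 5.2 cos 283° = 1.17
Summing: -5.07 km east, 1.17 km north → (-5.07, 1.17).

(-5.07, 1.17)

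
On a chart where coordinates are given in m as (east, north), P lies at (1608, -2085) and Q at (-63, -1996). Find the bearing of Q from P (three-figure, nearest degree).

273°

Δeast = -63 − 1608 = -1671.00; Δnorth = -1996 − -2085 = 89.00.
Bearing = atan2(Δeast, Δnorth) mod 360° = 273.05° ≈ 273°.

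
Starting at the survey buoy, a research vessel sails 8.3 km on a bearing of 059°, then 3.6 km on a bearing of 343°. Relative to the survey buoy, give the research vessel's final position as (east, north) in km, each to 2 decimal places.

(6.06, 7.72)

Leg 1 (059°, 8.3 km): east 8.3 sin 59° = 7.11, north 8.3 cos 59° = 4.27
Leg 2 (343°, 3.6 km): east 3.6 sin 343° = -1.05, north 3.6 cos 343° = 3.44
Summing: 6.06 km east, 7.72 km north → (6.06, 7.72).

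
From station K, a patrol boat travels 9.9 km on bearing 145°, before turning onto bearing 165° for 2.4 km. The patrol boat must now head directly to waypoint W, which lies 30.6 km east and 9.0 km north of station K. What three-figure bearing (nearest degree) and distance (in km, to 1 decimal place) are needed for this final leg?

Leg 1 (145°, 9.9 km): east 9.9 sin 145° = 5.68, north 9.9 cos 145° = -8.11
Leg 2 (165°, 2.4 km): east 2.4 sin 165° = 0.62, north 2.4 cos 165° = -2.32
Current position: (6.30, -10.43). Target: (30.6, 9.0). Remaining: Δeast = 24.30, Δnorth = 19.43.
Bearing = atan2(24.30, 19.43) mod 360° = 51.36°; distance = √((24.30)² + (19.43)²) = 31.112 km.

051°, 31.1 km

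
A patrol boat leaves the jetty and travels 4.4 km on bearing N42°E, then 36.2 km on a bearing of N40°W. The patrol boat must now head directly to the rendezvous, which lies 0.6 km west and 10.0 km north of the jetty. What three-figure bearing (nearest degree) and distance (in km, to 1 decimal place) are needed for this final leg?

137°, 28.8 km

Leg 1 (N42°E, 4.4 km): east 4.4 sin 42° = 2.94, north 4.4 cos 42° = 3.27
Leg 2 (N40°W, 36.2 km): east 36.2 sin 320° = -23.27, north 36.2 cos 320° = 27.73
Current position: (-20.32, 31.00). Target: (-0.6, 10.0). Remaining: Δeast = 19.72, Δnorth = -21.00.
Bearing = atan2(19.72, -21.00) mod 360° = 136.79°; distance = √((19.72)² + (-21.00)²) = 28.811 km.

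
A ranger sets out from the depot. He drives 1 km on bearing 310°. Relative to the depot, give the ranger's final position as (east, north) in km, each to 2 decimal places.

(-0.77, 0.64)

Leg 1 (310°, 1 km): east 1 sin 310° = -0.77, north 1 cos 310° = 0.64
Summing: -0.77 km east, 0.64 km north → (-0.77, 0.64).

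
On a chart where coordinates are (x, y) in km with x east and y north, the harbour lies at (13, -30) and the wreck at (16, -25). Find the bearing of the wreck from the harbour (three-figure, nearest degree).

031°

Δeast = 16 − 13 = 3.00; Δnorth = -25 − -30 = 5.00.
Bearing = atan2(Δeast, Δnorth) mod 360° = 30.96° ≈ 031°.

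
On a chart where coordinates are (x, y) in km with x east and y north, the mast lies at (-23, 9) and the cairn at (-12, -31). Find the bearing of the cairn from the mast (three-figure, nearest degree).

Δeast = -12 − -23 = 11.00; Δnorth = -31 − 9 = -40.00.
Bearing = atan2(Δeast, Δnorth) mod 360° = 164.62° ≈ 165°.

165°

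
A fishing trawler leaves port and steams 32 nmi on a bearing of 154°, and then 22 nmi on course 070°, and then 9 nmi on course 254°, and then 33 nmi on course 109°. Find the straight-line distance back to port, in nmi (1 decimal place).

66.8 nmi

Leg 1 (154°, 32 nmi): east 32 sin 154° = 14.03, north 32 cos 154° = -28.76
Leg 2 (070°, 22 nmi): east 22 sin 70° = 20.67, north 22 cos 70° = 7.52
Leg 3 (254°, 9 nmi): east 9 sin 254° = -8.65, north 9 cos 254° = -2.48
Leg 4 (109°, 33 nmi): east 33 sin 109° = 31.20, north 33 cos 109° = -10.74
Net: 57.25 east, -34.46 north. Distance = √((57.25)² + (-34.46)²) = 66.823 nmi.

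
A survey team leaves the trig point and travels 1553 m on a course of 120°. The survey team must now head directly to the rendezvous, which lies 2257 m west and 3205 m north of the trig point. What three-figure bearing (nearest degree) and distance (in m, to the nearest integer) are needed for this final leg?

Leg 1 (120°, 1553 m): east 1553 sin 120° = 1344.94, north 1553 cos 120° = -776.50
Current position: (1344.94, -776.50). Target: (-2257, 3205). Remaining: Δeast = -3601.94, Δnorth = 3981.50.
Bearing = atan2(-3601.94, 3981.50) mod 360° = 317.87°; distance = √((-3601.94)² + (3981.50)²) = 5369.013 m.

318°, 5369 m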